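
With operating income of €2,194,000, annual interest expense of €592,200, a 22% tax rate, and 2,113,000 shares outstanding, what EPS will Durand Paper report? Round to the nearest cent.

€0.59

Pre-tax income = €2,194,000 − €592,200.00 = €1,601,800.00.
Net income = €1,601,800.00 × (1 − 0.22) = €1,249,404.00.
Per share: €1,249,404.00 / 2,113,000 shares = €0.59.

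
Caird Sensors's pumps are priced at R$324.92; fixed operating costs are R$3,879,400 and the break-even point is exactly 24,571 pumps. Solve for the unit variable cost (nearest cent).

R$167.03

Contribution per unit must be FC / Q = R$3,879,400 / 24,571 = R$157.8853.
Variable cost per unit = R$324.92 − R$157.8853 = R$167.03.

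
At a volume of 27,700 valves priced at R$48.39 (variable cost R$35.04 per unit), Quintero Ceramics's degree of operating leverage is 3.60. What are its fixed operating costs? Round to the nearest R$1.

At 27,700 units, contribution = 27,700 × R$13.35 = R$369,795.00.
DOL = contribution / EBIT, so EBIT = R$369,795.00 / 3.60 = R$102,720.83.
Fixed costs = CM − EBIT = R$369,795.00 − R$102,720.83 = R$267,074.

R$267,074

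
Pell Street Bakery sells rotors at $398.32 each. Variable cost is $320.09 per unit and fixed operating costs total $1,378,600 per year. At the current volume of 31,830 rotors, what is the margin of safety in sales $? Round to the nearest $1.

Contribution margin per unit = $398.32 − $320.09 = $78.23. Break-even units = $1,378,600 ÷ $78.23 = 17,622.40; break-even revenue = 17,622.40 × $398.32 = $7,019,352.58.
Actual sales revenue = 31,830 × $398.32 = $12,678,525.60.
Margin of safety = $12,678,525.60 − $7,019,352.58 = $5,659,173.

$5,659,173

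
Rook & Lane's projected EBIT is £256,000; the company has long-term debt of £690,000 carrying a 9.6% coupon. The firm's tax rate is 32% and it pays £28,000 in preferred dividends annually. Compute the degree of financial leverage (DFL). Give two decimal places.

1.72

Annual interest charges come to £66,240.00.
Preferred dividends grossed up pre-tax: £28,000 / (1 − 0.32) = £41,176.47.
DFL = EBIT ÷ [EBIT − I − D_p/(1−t)] = £256,000 ÷ [£256,000 − £66,240.00 − £41,176.47] = £256,000 ÷ £148,583.53 = 1.7229.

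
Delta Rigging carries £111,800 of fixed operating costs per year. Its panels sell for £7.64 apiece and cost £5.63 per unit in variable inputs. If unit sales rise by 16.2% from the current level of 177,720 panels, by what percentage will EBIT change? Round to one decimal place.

+23.6%

Contribution at this volume is 177,720 × £2.01 = £357,217.20.
Subtracting fixed costs: EBIT = £357,217.20 − £111,800 = £245,417.20.
So DOL = total CM / EBIT = £357,217.20 / £245,417.20 = 1.4556.
Operating income changes by 1.4556 × +16.2% = +23.6%.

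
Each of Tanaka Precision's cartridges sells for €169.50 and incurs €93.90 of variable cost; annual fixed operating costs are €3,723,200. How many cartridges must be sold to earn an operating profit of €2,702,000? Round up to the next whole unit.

84,990 cartridges

Contribution margin per unit = €169.50 − €93.90 = €75.60.
Need Q such that Q × €75.60 − €3,723,200 = €2,702,000, i.e. Q = €6,425,200 / €75.60 = 84,989.42 → 84,990.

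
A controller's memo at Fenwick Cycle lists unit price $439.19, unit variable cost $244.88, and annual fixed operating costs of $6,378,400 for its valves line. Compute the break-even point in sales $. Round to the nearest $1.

CM per unit = $439.19 − $244.88 = $194.31; CM ratio = $194.31 / $439.19 = 0.4424.
Break-even revenue = fixed costs × price ÷ CM = $6,378,400 × $439.19 ÷ $194.31 = $14,416,806.

$14,416,806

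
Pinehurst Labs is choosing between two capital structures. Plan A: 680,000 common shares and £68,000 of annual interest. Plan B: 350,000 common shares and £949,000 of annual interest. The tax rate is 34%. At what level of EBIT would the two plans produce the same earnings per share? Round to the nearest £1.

Set EPS_A = EPS_B: (EBIT − £68,000)(1 − 0.34) ÷ 680,000 = (EBIT − £949,000)(1 − 0.34) ÷ 350,000.
Cancelling (1 − t) and cross-multiplying: 350,000·(EBIT − 68,000) = 680,000·(EBIT − 949,000).
Solving, EBIT = (949,000·680,000 − 68,000·350,000) / (680,000 − 350,000) = 621,520,000,000 / 330,000 = 1,883,393.94.

£1,883,394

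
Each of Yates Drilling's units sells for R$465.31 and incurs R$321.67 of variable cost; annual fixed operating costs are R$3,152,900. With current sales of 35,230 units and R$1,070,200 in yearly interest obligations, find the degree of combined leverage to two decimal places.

6.04

Total contribution margin = 35,230 × R$143.64 = R$5,060,437.20.
Subtracting fixed costs: EBIT = R$5,060,437.20 − R$3,152,900 = R$1,907,537.20. Interest = R$1,070,200.00, so EBIT − I = R$837,337.20.
DCL = contribution ÷ (EBIT − I) = R$5,060,437.20 ÷ R$837,337.20 = 6.0435.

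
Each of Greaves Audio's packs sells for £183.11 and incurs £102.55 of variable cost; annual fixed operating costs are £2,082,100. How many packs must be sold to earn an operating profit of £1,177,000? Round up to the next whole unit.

Each unit contributes £183.11 − £102.55 = £80.56.
Required volume = (fixed costs + target profit) ÷ CM = (£2,082,100 + £1,177,000) ÷ £80.56 = 40,455.56, so 40,456 packs.

40,456 packs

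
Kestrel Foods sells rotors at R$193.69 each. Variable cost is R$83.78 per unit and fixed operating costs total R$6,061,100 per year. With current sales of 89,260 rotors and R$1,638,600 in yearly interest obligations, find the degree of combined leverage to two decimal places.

Total contribution margin = 89,260 × R$109.91 = R$9,810,566.60.
Subtracting fixed costs: EBIT = R$9,810,566.60 − R$6,061,100 = R$3,749,466.60. Interest = R$1,638,600.00.
DOL = R$9,810,566.60 ÷ R$3,749,466.60 = 2.6165; DFL = R$3,749,466.60 ÷ R$2,110,866.60 = 1.7763.
Combined leverage = 2.6165 × 1.7763 = 4.6477.

4.65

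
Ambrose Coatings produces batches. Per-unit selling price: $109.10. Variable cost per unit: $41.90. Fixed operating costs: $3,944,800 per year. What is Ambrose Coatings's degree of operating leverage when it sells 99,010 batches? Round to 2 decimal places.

Contribution at this volume is 99,010 × $67.20 = $6,653,472.00.
Operating income = contribution − fixed costs = $6,653,472.00 − $3,944,800 = $2,708,672.00.
Degree of operating leverage = $6,653,472.00 / $2,708,672.00 = 2.4564.

2.46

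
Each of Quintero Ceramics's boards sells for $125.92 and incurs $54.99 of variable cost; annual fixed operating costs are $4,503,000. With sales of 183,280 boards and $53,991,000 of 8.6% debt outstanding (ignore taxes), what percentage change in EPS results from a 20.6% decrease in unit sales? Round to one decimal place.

Total contribution margin = 183,280 × $70.93 = $13,000,050.40.
EBIT = $13,000,050.40 − $4,503,000 = $8,497,050.40.
After interest of $4,643,226.00, pre-tax earnings = $3,853,824.40.
DCL = total CM / (EBIT − I) = $13,000,050.40 / $3,853,824.40 = 3.3733.
EPS therefore changes by 3.3733 × (-20.6%) = -69.5%.

-69.5%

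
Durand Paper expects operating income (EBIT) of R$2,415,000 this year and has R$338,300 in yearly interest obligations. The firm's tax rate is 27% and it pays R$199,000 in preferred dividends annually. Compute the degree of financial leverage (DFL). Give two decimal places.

Annual interest charges come to R$338,300.00.
Preferred dividends grossed up pre-tax: R$199,000 / (1 − 0.27) = R$272,602.74.
DFL = EBIT ÷ [EBIT − I − D_p/(1−t)] = R$2,415,000 ÷ [R$2,415,000 − R$338,300.00 − R$272,602.74] = R$2,415,000 ÷ R$1,804,097.26 = 1.3386.

1.34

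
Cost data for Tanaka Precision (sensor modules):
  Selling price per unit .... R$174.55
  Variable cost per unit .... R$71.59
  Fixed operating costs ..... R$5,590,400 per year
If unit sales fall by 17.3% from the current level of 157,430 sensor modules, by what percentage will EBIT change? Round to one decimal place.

-26.4%

Contribution at this volume is 157,430 × R$102.96 = R$16,208,992.80.
EBIT = R$16,208,992.80 − R$5,590,400 = R$10,618,592.80.
So DOL = total CM / EBIT = R$16,208,992.80 / R$10,618,592.80 = 1.5265.
So EBIT moves 1.5265 × (-17.3%) = -26.4%.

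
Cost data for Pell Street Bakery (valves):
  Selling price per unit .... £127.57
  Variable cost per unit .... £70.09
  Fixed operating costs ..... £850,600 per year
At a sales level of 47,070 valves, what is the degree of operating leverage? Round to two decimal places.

1.46

Total contribution margin = 47,070 × £57.48 = £2,705,583.60.
EBIT = £2,705,583.60 − £850,600 = £1,854,983.60.
DOL = contribution ÷ EBIT = £2,705,583.60 ÷ £1,854,983.60 = 1.4585.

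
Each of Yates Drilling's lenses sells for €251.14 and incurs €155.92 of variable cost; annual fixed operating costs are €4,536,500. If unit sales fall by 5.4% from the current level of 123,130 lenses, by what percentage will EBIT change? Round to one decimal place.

Total contribution margin = 123,130 × €95.22 = €11,724,438.60.
EBIT = €11,724,438.60 − €4,536,500 = €7,187,938.60.
Degree of operating leverage = €11,724,438.60 / €7,187,938.60 = 1.6311.
%ΔEBIT = DOL × %ΔSales = 1.6311 × -5.4% = -8.8%.

-8.8%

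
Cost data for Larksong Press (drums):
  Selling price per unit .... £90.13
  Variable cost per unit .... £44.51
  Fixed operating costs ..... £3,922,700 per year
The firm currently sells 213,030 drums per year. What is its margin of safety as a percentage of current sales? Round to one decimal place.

Contribution margin per unit = £90.13 − £44.51 = £45.62. Break-even units = £3,922,700 ÷ £45.62 = 85,986.41; break-even revenue = 85,986.41 × £90.13 = £7,749,955.09.
Actual sales revenue = 213,030 × £90.13 = £19,200,393.90.
Margin of safety = (£19,200,393.90 − £7,749,955.09) ÷ £19,200,393.90 = 59.6%.

59.6%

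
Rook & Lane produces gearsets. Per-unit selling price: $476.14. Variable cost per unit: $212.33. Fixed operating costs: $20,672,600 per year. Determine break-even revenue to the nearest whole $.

$37,311,140

CM per unit = $476.14 − $212.33 = $263.81; CM ratio = $263.81 / $476.14 = 0.5541.
Break-even revenue = fixed costs × price ÷ CM = $20,672,600 × $476.14 ÷ $263.81 = $37,311,140.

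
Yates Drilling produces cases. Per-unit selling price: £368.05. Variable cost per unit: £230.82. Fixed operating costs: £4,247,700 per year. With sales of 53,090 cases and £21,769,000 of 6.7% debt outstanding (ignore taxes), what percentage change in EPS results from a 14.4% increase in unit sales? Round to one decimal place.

+66.4%

Total contribution margin = 53,090 × £137.23 = £7,285,540.70.
Operating income = contribution − fixed costs = £7,285,540.70 − £4,247,700 = £3,037,840.70.
After interest of £1,458,523.00, pre-tax earnings = £1,579,317.70.
DCL = total CM / (EBIT − I) = £7,285,540.70 / £1,579,317.70 = 4.6131.
EPS therefore changes by 4.6131 × (+14.4%) = +66.4%.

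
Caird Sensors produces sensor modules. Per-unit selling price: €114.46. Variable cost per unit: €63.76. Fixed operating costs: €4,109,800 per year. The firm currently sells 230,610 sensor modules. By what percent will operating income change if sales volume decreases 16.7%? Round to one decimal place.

-25.8%

Total contribution margin = 230,610 × €50.70 = €11,691,927.00.
EBIT = €11,691,927.00 − €4,109,800 = €7,582,127.00.
Degree of operating leverage = €11,691,927.00 / €7,582,127.00 = 1.5420.
Operating income changes by 1.5420 × -16.7% = -25.8%.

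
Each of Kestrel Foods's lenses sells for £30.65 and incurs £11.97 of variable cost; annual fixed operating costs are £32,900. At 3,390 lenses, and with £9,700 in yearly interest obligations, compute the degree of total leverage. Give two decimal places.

3.06

Contribution at this volume is 3,390 × £18.68 = £63,325.20.
Subtracting fixed costs: EBIT = £63,325.20 − £32,900 = £30,425.20. Interest = £9,700.00.
DOL = £63,325.20 ÷ £30,425.20 = 2.0813; DFL = £30,425.20 ÷ £20,725.20 = 1.4680.
Combined leverage = 2.0813 × 1.4680 = 3.0553.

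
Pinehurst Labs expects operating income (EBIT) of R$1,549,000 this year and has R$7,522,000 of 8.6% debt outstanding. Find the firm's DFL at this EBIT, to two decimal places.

Interest = R$646,892.00.
Degree of financial leverage = EBIT / (EBIT − interest) = R$1,549,000 / R$902,108.00 = 1.7171.

1.72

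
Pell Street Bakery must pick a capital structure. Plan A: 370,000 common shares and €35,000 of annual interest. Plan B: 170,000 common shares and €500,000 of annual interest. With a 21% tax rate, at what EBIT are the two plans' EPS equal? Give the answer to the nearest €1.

Set EPS_A = EPS_B: (EBIT − €35,000)(1 − 0.21) ÷ 370,000 = (EBIT − €500,000)(1 − 0.21) ÷ 170,000.
The (1 − t) factor cancels: (EBIT − 35,000) × 170,000 = (EBIT − 500,000) × 370,000.
EBIT × (370,000 − 170,000) = 500,000 × 370,000 − 35,000 × 170,000 = 179,050,000,000, so EBIT = 179,050,000,000 ÷ 200,000 = 895,250.00.

€895,250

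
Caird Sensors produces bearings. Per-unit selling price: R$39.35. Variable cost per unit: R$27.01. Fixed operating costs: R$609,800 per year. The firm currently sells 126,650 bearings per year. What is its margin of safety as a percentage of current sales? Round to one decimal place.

Unit CM = price − variable cost = R$39.35 − R$27.01 = R$12.34. Break-even units = R$609,800 ÷ R$12.34 = 49,416.53; break-even revenue = 49,416.53 × R$39.35 = R$1,944,540.52.
Actual sales revenue = 126,650 × R$39.35 = R$4,983,677.50.
Margin of safety = (R$4,983,677.50 − R$1,944,540.52) ÷ R$4,983,677.50 = 61.0%.

61.0%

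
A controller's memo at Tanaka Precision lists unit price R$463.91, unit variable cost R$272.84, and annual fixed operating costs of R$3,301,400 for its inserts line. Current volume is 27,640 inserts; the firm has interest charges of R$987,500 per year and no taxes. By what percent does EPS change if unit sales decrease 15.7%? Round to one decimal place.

Contribution at this volume is 27,640 × R$191.07 = R$5,281,174.80.
Operating income = contribution − fixed costs = R$5,281,174.80 − R$3,301,400 = R$1,979,774.80.
After interest of R$987,500.00, pre-tax earnings = R$992,274.80.
Degree of combined leverage = contribution ÷ (EBIT − I) = R$5,281,174.80 ÷ R$992,274.80 = 5.3223.
EPS therefore changes by 5.3223 × (-15.7%) = -83.6%.

-83.6%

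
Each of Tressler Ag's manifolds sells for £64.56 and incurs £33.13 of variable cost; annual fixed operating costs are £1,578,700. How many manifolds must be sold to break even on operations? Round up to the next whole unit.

Contribution margin per unit = £64.56 − £33.13 = £31.43.
Break-even volume = fixed costs ÷ CM per unit = £1,578,700 ÷ £31.43 = 50,229.08, so 50,230 manifolds.

50,230 manifolds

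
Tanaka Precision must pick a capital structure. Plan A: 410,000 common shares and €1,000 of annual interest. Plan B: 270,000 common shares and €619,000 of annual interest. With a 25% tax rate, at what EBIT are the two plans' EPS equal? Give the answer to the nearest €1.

At indifference, (EBIT − 1,000)(1 − t)/410,000 = (EBIT − 619,000)(1 − t)/270,000.
The (1 − t) factor cancels: (EBIT − 1,000) × 270,000 = (EBIT − 619,000) × 410,000.
Solving, EBIT = (619,000·410,000 − 1,000·270,000) / (410,000 − 270,000) = 253,520,000,000 / 140,000 = 1,810,857.14.

€1,810,857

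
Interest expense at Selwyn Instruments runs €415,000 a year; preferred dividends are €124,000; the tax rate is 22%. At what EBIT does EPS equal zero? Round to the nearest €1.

€573,974

Grossing the preferred dividend up to pre-tax terms: €124,000 / (1 − 0.22) = €158,974.36.
Financial break-even EBIT = interest + D_p ÷ (1 − t) = €415,000 + €158,974.36 = €573,974.36.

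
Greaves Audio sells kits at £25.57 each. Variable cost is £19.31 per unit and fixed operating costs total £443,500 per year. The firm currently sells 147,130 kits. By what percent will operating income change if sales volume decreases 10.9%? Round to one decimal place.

Total contribution margin = 147,130 × £6.26 = £921,033.80.
Operating income = contribution − fixed costs = £921,033.80 − £443,500 = £477,533.80.
So DOL = total CM / EBIT = £921,033.80 / £477,533.80 = 1.9287.
So EBIT moves 1.9287 × (-10.9%) = -21.0%.

-21.0%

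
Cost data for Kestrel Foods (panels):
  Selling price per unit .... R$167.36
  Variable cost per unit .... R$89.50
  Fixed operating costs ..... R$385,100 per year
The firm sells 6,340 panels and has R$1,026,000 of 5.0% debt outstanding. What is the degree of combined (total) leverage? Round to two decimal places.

Contribution at this volume is 6,340 × R$77.86 = R$493,632.40.
EBIT = R$493,632.40 − R$385,100 = R$108,532.40. Interest = R$51,300.00, so EBIT − I = R$57,232.40.
DCL = contribution ÷ (EBIT − I) = R$493,632.40 ÷ R$57,232.40 = 8.6251.

8.63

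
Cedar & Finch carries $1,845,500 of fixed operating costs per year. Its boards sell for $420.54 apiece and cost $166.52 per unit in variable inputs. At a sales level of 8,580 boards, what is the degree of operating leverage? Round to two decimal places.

Contribution at this volume is 8,580 × $254.02 = $2,179,491.60.
Subtracting fixed costs: EBIT = $2,179,491.60 − $1,845,500 = $333,991.60.
So DOL = total CM / EBIT = $2,179,491.60 / $333,991.60 = 6.5256.

6.53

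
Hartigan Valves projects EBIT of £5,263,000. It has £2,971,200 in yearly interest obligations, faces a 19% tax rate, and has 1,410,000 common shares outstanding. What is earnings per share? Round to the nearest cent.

Interest = £2,971,200.00, so EBT = £5,263,000 − £2,971,200.00 = £2,291,800.00.
After tax at 19%: net income = £2,291,800.00 × 0.81 = £1,856,358.00.
Per share: £1,856,358.00 / 1,410,000 shares = £1.32.

£1.32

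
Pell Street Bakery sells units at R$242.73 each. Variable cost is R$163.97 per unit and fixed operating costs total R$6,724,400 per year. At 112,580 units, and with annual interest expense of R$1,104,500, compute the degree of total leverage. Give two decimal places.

At 112,580 units, contribution = 112,580 × R$78.76 = R$8,866,800.80.
Subtracting fixed costs: EBIT = R$8,866,800.80 − R$6,724,400 = R$2,142,400.80. Interest = R$1,104,500.00.
DOL = R$8,866,800.80 ÷ R$2,142,400.80 = 4.1387; DFL = R$2,142,400.80 ÷ R$1,037,900.80 = 2.0642.
Combined leverage = 4.1387 × 2.0642 = 8.5431.

8.54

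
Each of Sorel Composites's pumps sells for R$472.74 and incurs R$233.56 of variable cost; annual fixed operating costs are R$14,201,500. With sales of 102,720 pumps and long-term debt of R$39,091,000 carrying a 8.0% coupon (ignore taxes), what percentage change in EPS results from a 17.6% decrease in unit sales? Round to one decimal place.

At 102,720 units, contribution = 102,720 × R$239.18 = R$24,568,569.60.
Subtracting fixed costs: EBIT = R$24,568,569.60 − R$14,201,500 = R$10,367,069.60.
Interest = R$3,127,280.00, so EBIT − I = R$7,239,789.60.
DCL = total CM / (EBIT − I) = R$24,568,569.60 / R$7,239,789.60 = 3.3935.
%ΔEPS = DCL × %ΔSales = 3.3935 × -17.6% = -59.7%.

-59.7%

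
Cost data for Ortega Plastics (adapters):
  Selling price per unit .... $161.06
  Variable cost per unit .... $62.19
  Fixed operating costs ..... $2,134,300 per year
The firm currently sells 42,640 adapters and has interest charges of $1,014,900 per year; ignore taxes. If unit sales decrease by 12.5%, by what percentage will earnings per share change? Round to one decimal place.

-49.4%

Contribution at this volume is 42,640 × $98.87 = $4,215,816.80.
Subtracting fixed costs: EBIT = $4,215,816.80 − $2,134,300 = $2,081,516.80.
Interest = $1,014,900.00, so EBIT − I = $1,066,616.80.
DCL = total CM / (EBIT − I) = $4,215,816.80 / $1,066,616.80 = 3.9525.
EPS therefore changes by 3.9525 × (-12.5%) = -49.4%.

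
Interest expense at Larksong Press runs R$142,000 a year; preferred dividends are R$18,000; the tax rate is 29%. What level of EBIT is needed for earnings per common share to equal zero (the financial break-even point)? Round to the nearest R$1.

Grossing the preferred dividend up to pre-tax terms: R$18,000 / (1 − 0.29) = R$25,352.11.
Financial break-even EBIT = interest + D_p ÷ (1 − t) = R$142,000 + R$25,352.11 = R$167,352.11.

R$167,352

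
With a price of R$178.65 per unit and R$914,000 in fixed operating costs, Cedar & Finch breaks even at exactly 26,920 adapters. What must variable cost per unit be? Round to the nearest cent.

At break-even, FC = Q × (P − VC), so P − VC = R$914,000 ÷ 26,920 = R$33.9525.
Variable cost per unit = R$178.65 − R$33.9525 = R$144.70.

R$144.70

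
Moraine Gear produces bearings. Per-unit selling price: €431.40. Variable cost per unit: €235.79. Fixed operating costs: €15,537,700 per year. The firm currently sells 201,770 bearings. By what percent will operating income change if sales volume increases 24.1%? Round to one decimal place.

Total contribution margin = 201,770 × €195.61 = €39,468,229.70.
Subtracting fixed costs: EBIT = €39,468,229.70 − €15,537,700 = €23,930,529.70.
So DOL = total CM / EBIT = €39,468,229.70 / €23,930,529.70 = 1.6493.
Operating income changes by 1.6493 × +24.1% = +39.7%.

+39.7%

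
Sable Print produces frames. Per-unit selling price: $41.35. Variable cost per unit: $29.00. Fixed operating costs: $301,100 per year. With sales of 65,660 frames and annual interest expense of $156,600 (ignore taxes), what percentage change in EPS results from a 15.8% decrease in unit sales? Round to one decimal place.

-36.3%

Total contribution margin = 65,660 × $12.35 = $810,901.00.
EBIT = $810,901.00 − $301,100 = $509,801.00.
Interest = $156,600.00, so EBIT − I = $353,201.00.
Degree of combined leverage = contribution ÷ (EBIT − I) = $810,901.00 ÷ $353,201.00 = 2.2959.
EPS therefore changes by 2.2959 × (-15.8%) = -36.3%.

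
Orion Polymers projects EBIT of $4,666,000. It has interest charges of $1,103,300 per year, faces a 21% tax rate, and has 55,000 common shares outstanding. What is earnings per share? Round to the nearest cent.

Pre-tax income = $4,666,000 − $1,103,300.00 = $3,562,700.00.
Net income = $3,562,700.00 × (1 − 0.21) = $2,814,533.00.
EPS = $2,814,533.00 ÷ 55,000 = $51.17.

$51.17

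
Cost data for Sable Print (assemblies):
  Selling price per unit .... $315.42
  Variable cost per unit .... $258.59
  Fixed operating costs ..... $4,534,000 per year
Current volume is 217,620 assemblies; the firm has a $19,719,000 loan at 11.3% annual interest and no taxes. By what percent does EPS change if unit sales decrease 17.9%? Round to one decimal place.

At 217,620 units, contribution = 217,620 × $56.83 = $12,367,344.60.
Subtracting fixed costs: EBIT = $12,367,344.60 − $4,534,000 = $7,833,344.60.
Interest = $2,228,247.00, so EBIT − I = $5,605,097.60.
DCL = total CM / (EBIT − I) = $12,367,344.60 / $5,605,097.60 = 2.2064.
%ΔEPS = DCL × %ΔSales = 2.2064 × -17.9% = -39.5%.

-39.5%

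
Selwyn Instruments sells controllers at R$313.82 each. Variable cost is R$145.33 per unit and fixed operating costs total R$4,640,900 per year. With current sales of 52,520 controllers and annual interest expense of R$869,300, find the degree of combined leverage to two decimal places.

2.65

At 52,520 units, contribution = 52,520 × R$168.49 = R$8,849,094.80.
Subtracting fixed costs: EBIT = R$8,849,094.80 − R$4,640,900 = R$4,208,194.80. Interest = R$869,300.00.
DOL = R$8,849,094.80 ÷ R$4,208,194.80 = 2.1028; DFL = R$4,208,194.80 ÷ R$3,338,894.80 = 1.2604.
Combined leverage = 2.1028 × 1.2604 = 2.6504.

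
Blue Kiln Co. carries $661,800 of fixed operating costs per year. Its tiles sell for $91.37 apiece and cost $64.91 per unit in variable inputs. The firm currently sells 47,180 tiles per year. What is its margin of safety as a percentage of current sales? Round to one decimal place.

47.0%

Contribution margin per unit = $91.37 − $64.91 = $26.46. Break-even units = $661,800 ÷ $26.46 = 25,011.34; break-even revenue = 25,011.34 × $91.37 = $2,285,285.94.
Actual sales revenue = 47,180 × $91.37 = $4,310,836.60.
Margin of safety = ($4,310,836.60 − $2,285,285.94) ÷ $4,310,836.60 = 47.0%.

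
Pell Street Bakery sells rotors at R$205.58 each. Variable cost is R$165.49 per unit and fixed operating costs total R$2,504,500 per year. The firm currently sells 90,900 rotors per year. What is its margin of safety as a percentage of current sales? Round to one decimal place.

Each unit contributes R$205.58 − R$165.49 = R$40.09. Break-even units = R$2,504,500 ÷ R$40.09 = 62,471.94; break-even revenue = 62,471.94 × R$205.58 = R$12,842,981.04.
Actual sales revenue = 90,900 × R$205.58 = R$18,687,222.00.
Margin of safety = (R$18,687,222.00 − R$12,842,981.04) ÷ R$18,687,222.00 = 31.3%.

31.3%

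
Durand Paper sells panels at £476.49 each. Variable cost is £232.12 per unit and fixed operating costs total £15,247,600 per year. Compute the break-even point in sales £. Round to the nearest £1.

Contribution margin per unit = £476.49 − £232.12 = £244.37, a CM ratio of £244.37 ÷ £476.49 = 0.5129.
Break-even revenue = fixed costs × price ÷ CM = £15,247,600 × £476.49 ÷ £244.37 = £29,730,855.

£29,730,855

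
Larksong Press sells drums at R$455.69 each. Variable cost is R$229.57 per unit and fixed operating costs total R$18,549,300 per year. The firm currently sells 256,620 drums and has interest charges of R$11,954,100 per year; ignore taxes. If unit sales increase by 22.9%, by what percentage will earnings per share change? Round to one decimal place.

+48.3%

Contribution at this volume is 256,620 × R$226.12 = R$58,026,914.40.
Operating income = contribution − fixed costs = R$58,026,914.40 − R$18,549,300 = R$39,477,614.40.
Interest = R$11,954,100.00, so EBIT − I = R$27,523,514.40.
Degree of combined leverage = contribution ÷ (EBIT − I) = R$58,026,914.40 ÷ R$27,523,514.40 = 2.1083.
EPS therefore changes by 2.1083 × (+22.9%) = +48.3%.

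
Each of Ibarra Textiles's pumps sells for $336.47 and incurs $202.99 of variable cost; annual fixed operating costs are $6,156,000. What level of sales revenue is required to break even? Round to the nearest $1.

$15,517,750

Contribution margin per unit = $336.47 − $202.99 = $133.48, a CM ratio of $133.48 ÷ $336.47 = 0.3967.
Break-even sales = FC ÷ CM ratio = $6,156,000 × $336.47 / $133.48 = $15,517,750.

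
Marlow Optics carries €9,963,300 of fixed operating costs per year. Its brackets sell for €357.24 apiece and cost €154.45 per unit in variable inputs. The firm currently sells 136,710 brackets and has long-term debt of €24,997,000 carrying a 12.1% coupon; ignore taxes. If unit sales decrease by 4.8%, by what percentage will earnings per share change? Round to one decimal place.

-9.0%

At 136,710 units, contribution = 136,710 × €202.79 = €27,723,420.90.
Operating income = contribution − fixed costs = €27,723,420.90 − €9,963,300 = €17,760,120.90.
Interest = €3,024,637.00, so EBIT − I = €14,735,483.90.
Degree of combined leverage = contribution ÷ (EBIT − I) = €27,723,420.90 ÷ €14,735,483.90 = 1.8814.
%ΔEPS = DCL × %ΔSales = 1.8814 × -4.8% = -9.0%.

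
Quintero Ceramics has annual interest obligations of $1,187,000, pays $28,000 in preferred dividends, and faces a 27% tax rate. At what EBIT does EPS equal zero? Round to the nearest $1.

Grossing the preferred dividend up to pre-tax terms: $28,000 / (1 − 0.27) = $38,356.16.
EPS = 0 when EBIT covers interest plus the pre-tax preferred burden: $1,187,000 + $38,356.16 = $1,225,356.16.

$1,225,356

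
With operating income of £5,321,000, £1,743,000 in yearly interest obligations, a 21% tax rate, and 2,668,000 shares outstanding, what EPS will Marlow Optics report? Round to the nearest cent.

£1.06

Interest = £1,743,000.00, so EBT = £5,321,000 − £1,743,000.00 = £3,578,000.00.
Net income = £3,578,000.00 × (1 − 0.21) = £2,826,620.00.
EPS = £2,826,620.00 ÷ 2,668,000 = £1.06.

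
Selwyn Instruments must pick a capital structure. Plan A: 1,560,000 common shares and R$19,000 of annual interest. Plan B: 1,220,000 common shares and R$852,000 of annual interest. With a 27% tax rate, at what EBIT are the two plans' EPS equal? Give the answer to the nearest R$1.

R$3,841,000

At indifference, (EBIT − 19,000)(1 − t)/1,560,000 = (EBIT − 852,000)(1 − t)/1,220,000.
The (1 − t) factor cancels: (EBIT − 19,000) × 1,220,000 = (EBIT − 852,000) × 1,560,000.
Solving, EBIT = (852,000·1,560,000 − 19,000·1,220,000) / (1,560,000 − 1,220,000) = 1,305,940,000,000 / 340,000 = 3,841,000.00.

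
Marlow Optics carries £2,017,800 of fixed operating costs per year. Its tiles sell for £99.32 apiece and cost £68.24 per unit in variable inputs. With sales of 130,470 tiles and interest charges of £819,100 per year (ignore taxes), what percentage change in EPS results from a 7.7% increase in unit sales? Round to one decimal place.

Total contribution margin = 130,470 × £31.08 = £4,055,007.60.
Subtracting fixed costs: EBIT = £4,055,007.60 − £2,017,800 = £2,037,207.60.
Interest = £819,100.00, so EBIT − I = £1,218,107.60.
DCL = total CM / (EBIT − I) = £4,055,007.60 / £1,218,107.60 = 3.3289.
%ΔEPS = DCL × %ΔSales = 3.3289 × +7.7% = +25.6%.

+25.6%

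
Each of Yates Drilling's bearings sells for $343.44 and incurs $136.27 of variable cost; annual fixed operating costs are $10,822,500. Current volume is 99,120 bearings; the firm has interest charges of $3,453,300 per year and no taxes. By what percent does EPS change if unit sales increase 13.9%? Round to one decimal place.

Contribution at this volume is 99,120 × $207.17 = $20,534,690.40.
EBIT = $20,534,690.40 − $10,822,500 = $9,712,190.40.
After interest of $3,453,300.00, pre-tax earnings = $6,258,890.40.
Degree of combined leverage = contribution ÷ (EBIT − I) = $20,534,690.40 ÷ $6,258,890.40 = 3.2809.
%ΔEPS = DCL × %ΔSales = 3.2809 × +13.9% = +45.6%.

+45.6%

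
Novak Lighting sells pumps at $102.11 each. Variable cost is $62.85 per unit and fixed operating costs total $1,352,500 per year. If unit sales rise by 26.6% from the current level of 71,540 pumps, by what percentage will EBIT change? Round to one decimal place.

+51.3%

Total contribution margin = 71,540 × $39.26 = $2,808,660.40.
EBIT = $2,808,660.40 − $1,352,500 = $1,456,160.40.
DOL = contribution ÷ EBIT = $2,808,660.40 ÷ $1,456,160.40 = 1.9288.
So EBIT moves 1.9288 × (+26.6%) = +51.3%.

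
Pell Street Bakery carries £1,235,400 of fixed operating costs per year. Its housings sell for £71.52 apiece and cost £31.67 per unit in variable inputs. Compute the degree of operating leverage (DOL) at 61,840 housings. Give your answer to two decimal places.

2.01

At 61,840 units, contribution = 61,840 × £39.85 = £2,464,324.00.
EBIT = £2,464,324.00 − £1,235,400 = £1,228,924.00.
DOL = contribution ÷ EBIT = £2,464,324.00 ÷ £1,228,924.00 = 2.0053.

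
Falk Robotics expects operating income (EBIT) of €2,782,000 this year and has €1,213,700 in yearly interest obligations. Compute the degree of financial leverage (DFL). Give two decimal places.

Annual interest charges come to €1,213,700.00.
Degree of financial leverage = EBIT / (EBIT − interest) = €2,782,000 / €1,568,300.00 = 1.7739.

1.77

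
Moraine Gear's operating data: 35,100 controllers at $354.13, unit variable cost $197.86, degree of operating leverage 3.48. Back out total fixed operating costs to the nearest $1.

Contribution at this volume is 35,100 × $156.27 = $5,485,077.00.
Since DOL = CM ÷ EBIT, EBIT = $5,485,077.00 ÷ 3.48 = $1,576,171.55.
And FC = contribution − EBIT = $5,485,077.00 − $1,576,171.55 = $3,908,905.

$3,908,905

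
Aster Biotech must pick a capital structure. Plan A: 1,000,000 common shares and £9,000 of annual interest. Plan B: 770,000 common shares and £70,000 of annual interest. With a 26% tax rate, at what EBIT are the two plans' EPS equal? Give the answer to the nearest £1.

At indifference, (EBIT − 9,000)(1 − t)/1,000,000 = (EBIT − 70,000)(1 − t)/770,000.
The (1 − t) factor cancels: (EBIT − 9,000) × 770,000 = (EBIT − 70,000) × 1,000,000.
EBIT × (1,000,000 − 770,000) = 70,000 × 1,000,000 − 9,000 × 770,000 = 63,070,000,000, so EBIT = 63,070,000,000 ÷ 230,000 = 274,217.39.

£274,217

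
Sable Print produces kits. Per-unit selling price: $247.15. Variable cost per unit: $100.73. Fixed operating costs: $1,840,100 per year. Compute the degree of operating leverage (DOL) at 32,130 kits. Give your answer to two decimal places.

1.64

Contribution at this volume is 32,130 × $146.42 = $4,704,474.60.
EBIT = $4,704,474.60 − $1,840,100 = $2,864,374.60.
DOL = contribution ÷ EBIT = $4,704,474.60 ÷ $2,864,374.60 = 1.6424.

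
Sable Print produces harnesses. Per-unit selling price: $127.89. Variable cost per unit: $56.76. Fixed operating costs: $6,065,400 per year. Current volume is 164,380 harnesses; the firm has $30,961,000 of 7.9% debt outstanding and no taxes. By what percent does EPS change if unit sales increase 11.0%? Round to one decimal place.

+40.4%

Total contribution margin = 164,380 × $71.13 = $11,692,349.40.
Operating income = contribution − fixed costs = $11,692,349.40 − $6,065,400 = $5,626,949.40.
After interest of $2,445,919.00, pre-tax earnings = $3,181,030.40.
Degree of combined leverage = contribution ÷ (EBIT − I) = $11,692,349.40 ÷ $3,181,030.40 = 3.6756.
EPS therefore changes by 3.6756 × (+11.0%) = +40.4%.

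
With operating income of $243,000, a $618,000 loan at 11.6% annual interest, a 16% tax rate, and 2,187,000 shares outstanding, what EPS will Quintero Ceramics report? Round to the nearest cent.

$0.07

Pre-tax income = $243,000 − $71,688.00 = $171,312.00.
Net income = $171,312.00 × (1 − 0.16) = $143,902.08.
Per share: $143,902.08 / 2,187,000 shares = $0.07.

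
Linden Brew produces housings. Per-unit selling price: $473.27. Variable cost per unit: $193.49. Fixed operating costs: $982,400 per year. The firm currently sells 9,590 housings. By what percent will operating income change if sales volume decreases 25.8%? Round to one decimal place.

-40.7%

Contribution at this volume is 9,590 × $279.78 = $2,683,090.20.
EBIT = $2,683,090.20 − $982,400 = $1,700,690.20.
So DOL = total CM / EBIT = $2,683,090.20 / $1,700,690.20 = 1.5776.
%ΔEBIT = DOL × %ΔSales = 1.5776 × -25.8% = -40.7%.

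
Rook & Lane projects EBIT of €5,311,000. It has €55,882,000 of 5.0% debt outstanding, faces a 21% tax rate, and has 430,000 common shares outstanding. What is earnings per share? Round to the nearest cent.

Pre-tax income = €5,311,000 − €2,794,100.00 = €2,516,900.00.
Net income = €2,516,900.00 × (1 − 0.21) = €1,988,351.00.
Per share: €1,988,351.00 / 430,000 shares = €4.62.

€4.62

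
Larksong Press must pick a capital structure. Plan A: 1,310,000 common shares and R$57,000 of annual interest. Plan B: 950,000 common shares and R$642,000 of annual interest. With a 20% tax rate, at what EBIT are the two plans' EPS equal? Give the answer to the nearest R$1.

At indifference, (EBIT − 57,000)(1 − t)/1,310,000 = (EBIT − 642,000)(1 − t)/950,000.
Cancelling (1 − t) and cross-multiplying: 950,000·(EBIT − 57,000) = 1,310,000·(EBIT − 642,000).
EBIT × (1,310,000 − 950,000) = 642,000 × 1,310,000 − 57,000 × 950,000 = 786,870,000,000, so EBIT = 786,870,000,000 ÷ 360,000 = 2,185,750.00.

R$2,185,750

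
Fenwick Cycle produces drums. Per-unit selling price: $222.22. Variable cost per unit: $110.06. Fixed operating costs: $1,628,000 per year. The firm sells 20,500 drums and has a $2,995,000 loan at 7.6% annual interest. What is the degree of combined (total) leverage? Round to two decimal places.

Contribution at this volume is 20,500 × $112.16 = $2,299,280.00.
EBIT = $2,299,280.00 − $1,628,000 = $671,280.00. Interest = $227,620.00, so EBIT − I = $443,660.00.
Degree of total leverage = total CM / (EBIT − interest) = $2,299,280.00 / $443,660.00 = 5.1825.

5.18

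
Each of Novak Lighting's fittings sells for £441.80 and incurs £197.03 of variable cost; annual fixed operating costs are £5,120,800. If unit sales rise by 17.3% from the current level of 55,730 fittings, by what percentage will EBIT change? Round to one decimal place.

At 55,730 units, contribution = 55,730 × £244.77 = £13,641,032.10.
EBIT = £13,641,032.10 − £5,120,800 = £8,520,232.10.
DOL = contribution ÷ EBIT = £13,641,032.10 ÷ £8,520,232.10 = 1.6010.
Operating income changes by 1.6010 × +17.3% = +27.7%.

+27.7%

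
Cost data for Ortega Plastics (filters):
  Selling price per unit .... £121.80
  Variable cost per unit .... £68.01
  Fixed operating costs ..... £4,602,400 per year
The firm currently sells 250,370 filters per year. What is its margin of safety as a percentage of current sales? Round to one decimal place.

65.8%

Unit CM = price − variable cost = £121.80 − £68.01 = £53.79. Break-even units = £4,602,400 ÷ £53.79 = 85,562.37; break-even revenue = 85,562.37 × £121.80 = £10,421,496.93.
Current sales = 250,370 × £121.80 = £30,495,066.00.
Margin of safety = (£30,495,066.00 − £10,421,496.93) ÷ £30,495,066.00 = 65.8%.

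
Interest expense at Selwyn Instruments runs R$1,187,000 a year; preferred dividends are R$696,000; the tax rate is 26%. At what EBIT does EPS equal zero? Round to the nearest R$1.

R$2,127,541

Grossing the preferred dividend up to pre-tax terms: R$696,000 / (1 − 0.26) = R$940,540.54.
Financial break-even EBIT = interest + D_p ÷ (1 − t) = R$1,187,000 + R$940,540.54 = R$2,127,540.54.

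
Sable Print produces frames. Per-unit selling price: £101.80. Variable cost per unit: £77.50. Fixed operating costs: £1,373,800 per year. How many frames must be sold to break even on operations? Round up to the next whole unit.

Unit CM = price − variable cost = £101.80 − £77.50 = £24.30.
Break-even Q = £1,373,800 / £24.30 = 56,534.98 → 56,535 frames.

56,535 frames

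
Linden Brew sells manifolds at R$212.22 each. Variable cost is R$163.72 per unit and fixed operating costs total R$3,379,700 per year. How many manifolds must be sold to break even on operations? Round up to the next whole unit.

Each unit contributes R$212.22 − R$163.72 = R$48.50.
Units to break even: R$3,379,700 ÷ R$48.50 = 69,684.54, rounded up to 69,685.

69,685 manifolds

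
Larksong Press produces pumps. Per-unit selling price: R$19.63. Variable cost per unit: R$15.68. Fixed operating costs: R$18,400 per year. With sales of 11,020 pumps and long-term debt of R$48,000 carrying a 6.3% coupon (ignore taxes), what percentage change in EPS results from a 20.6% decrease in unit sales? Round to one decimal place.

Total contribution margin = 11,020 × R$3.95 = R$43,529.00.
Operating income = contribution − fixed costs = R$43,529.00 − R$18,400 = R$25,129.00.
After interest of R$3,024.00, pre-tax earnings = R$22,105.00.
DCL = total CM / (EBIT − I) = R$43,529.00 / R$22,105.00 = 1.9692.
%ΔEPS = DCL × %ΔSales = 1.9692 × -20.6% = -40.6%.

-40.6%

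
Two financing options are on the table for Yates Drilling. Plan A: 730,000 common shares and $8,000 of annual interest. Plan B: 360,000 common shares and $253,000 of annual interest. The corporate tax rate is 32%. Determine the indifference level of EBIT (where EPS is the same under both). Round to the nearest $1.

At indifference, (EBIT − 8,000)(1 − t)/730,000 = (EBIT − 253,000)(1 − t)/360,000.
Cancelling (1 − t) and cross-multiplying: 360,000·(EBIT − 8,000) = 730,000·(EBIT − 253,000).
Solving, EBIT = (253,000·730,000 − 8,000·360,000) / (730,000 − 360,000) = 181,810,000,000 / 370,000 = 491,378.38.

$491,378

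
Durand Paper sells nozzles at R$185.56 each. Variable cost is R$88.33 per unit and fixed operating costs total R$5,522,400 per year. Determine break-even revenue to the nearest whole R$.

R$10,539,304

CM per unit = R$185.56 − R$88.33 = R$97.23; CM ratio = R$97.23 / R$185.56 = 0.5240.
Break-even sales = FC ÷ CM ratio = R$5,522,400 × R$185.56 / R$97.23 = R$10,539,304.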